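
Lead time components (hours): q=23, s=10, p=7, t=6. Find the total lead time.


Lead time = queue + setup + processing + transit
= 23 + 10 + 7 + 6
= 46 hours


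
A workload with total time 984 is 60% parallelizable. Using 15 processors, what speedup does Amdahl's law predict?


Amdahl's law: T_p = T × ((1-p) + p/N)
= 984 × ((1-0.6) + 0.6/15)
= 984 × (0.40 + 0.0400)
= 984 × 0.4400
= 432.96
Speedup = 984/432.96
= 2.27×


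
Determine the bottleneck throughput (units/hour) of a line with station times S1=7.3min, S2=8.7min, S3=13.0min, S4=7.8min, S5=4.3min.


Bottleneck = longest station time
Station times: [7.3, 8.7, 13.0, 7.8, 4.3]
Max = 13.0 min
Rate = 60 / 13.0
= 4.62 units/hour (bottleneck: 13.0min)


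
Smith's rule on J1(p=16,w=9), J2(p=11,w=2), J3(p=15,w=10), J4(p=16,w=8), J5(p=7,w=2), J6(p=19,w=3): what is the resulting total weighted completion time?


WSPT order (by p/w): J3 → J1 → J4 → J5 → J2 → J6
  J3: C=15, w·C=10×15=150
  J1: C=31, w·C=9×31=279
  J4: C=47, w·C=8×47=376
  J5: C=54, w·C=2×54=108
  J2: C=65, w·C=2×65=130
  J6: C=84, w·C=3×84=252
Σ w·C = 1295
= 1295


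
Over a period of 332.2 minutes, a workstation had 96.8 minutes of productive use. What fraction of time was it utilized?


Utilization = busy / total × 100
= 96.8 / 332.2 × 100
= 29.1%


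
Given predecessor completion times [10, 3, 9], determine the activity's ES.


ES = max of all predecessor completion times
Predecessors: [10, 3, 9]
ES = max(10, 3, 9)
= 10


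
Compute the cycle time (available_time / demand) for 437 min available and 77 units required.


Cycle time = available time / demand
= 437 / 77
= 5.68 min/unit


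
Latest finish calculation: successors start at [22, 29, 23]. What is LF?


LF = min of all successor start times
Successors start at: [22, 29, 23]
LF = min(22, 29, 23)
= 22


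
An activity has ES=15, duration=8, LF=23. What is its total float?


EF = ES + duration = 15 + 8 = 23
LS = LF - duration = 23 - 8 = 15
Total Float = LF - EF = 23 - 23
(or LS - ES = 15 - 15)
= 0


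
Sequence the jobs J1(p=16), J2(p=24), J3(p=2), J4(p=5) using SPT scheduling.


SPT: sort by shortest processing time
  J3: p=2
  J4: p=5
  J1: p=16
  J2: p=24
Order: J3 → J4 → J1 → J2


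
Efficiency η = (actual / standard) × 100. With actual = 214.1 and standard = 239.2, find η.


Efficiency = (actual / standard) × 100
= (214.1 / 239.2) × 100
= 89.5%


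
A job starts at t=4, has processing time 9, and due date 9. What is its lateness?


Completion = 4 + 9 = 13
Lateness = C - d = 13 - 9
= 4


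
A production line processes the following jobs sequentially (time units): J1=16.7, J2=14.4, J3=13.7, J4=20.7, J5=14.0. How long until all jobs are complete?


Sequential makespan: sum all processing times
= 16.7 + 14.4 + 13.7 + 20.7 + 14.0
= 79.5 time units


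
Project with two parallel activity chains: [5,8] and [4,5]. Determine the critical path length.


Path A: 5 + 8 = 13
Path B: 4 + 5 = 9
Critical path = longest = max(13, 9)
= 13 (Path A)


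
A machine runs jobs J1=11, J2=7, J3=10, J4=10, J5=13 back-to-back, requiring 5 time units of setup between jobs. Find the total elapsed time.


Makespan = Σ processing + (n-1) × setup
= (11 + 7 + 10 + 10 + 13) + (5-1)×5
= 51 + 20
= 71 time units


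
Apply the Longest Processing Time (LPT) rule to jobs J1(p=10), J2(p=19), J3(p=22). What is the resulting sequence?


LPT: sort by longest processing time first
  J3: p=22
  J2: p=19
  J1: p=10
Order: J3 → J2 → J1


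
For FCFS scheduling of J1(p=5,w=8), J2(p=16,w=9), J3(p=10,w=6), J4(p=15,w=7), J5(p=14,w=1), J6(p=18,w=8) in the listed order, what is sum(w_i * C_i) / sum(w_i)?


Completion times:
  J1: C=5, w×C=8×5=40
  J2: C=21, w×C=9×21=189
  J3: C=31, w×C=6×31=186
  J4: C=46, w×C=7×46=322
  J5: C=60, w×C=1×60=60
  J6: C=78, w×C=8×78=624
Sum w×C = 1421
Sum w = 39
Weighted avg = 1421/39
= 36.44


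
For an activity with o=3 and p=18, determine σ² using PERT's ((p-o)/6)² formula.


σ² = ((p - o) / 6)² = (p - o)² / 36
= (18 - 3)² / 36
= 15² / 36
= 225 / 36
= 6.2500


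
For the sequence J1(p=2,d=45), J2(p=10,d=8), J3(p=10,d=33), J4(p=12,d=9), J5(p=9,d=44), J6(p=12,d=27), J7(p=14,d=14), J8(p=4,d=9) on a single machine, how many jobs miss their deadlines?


Completion vs due date:
  J1: C=2, d=45 → on time
  J2: C=12, d=8 → TARDY
  J3: C=22, d=33 → on time
  J4: C=34, d=9 → TARDY
  J5: C=43, d=44 → on time
  J6: C=55, d=27 → TARDY
  J7: C=69, d=14 → TARDY
  J8: C=73, d=9 → TARDY
Tardy jobs: J2, J4, J6, J7, J8
Count = 5


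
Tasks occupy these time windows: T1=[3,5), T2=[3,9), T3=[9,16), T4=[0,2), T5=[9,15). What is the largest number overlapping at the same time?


Check each time point for overlaps:
  t=3: 2 tasks active (T1, T2)
Max concurrent = 2


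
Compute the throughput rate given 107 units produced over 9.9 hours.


Throughput = units / time
= 107 / 9.9
= 10.8 units/hour


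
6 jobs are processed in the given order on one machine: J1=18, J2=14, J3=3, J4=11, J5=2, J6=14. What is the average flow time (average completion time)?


Completion times:
  J1: completes at 18
  J2: completes at 32
  J3: completes at 35
  J4: completes at 46
  J5: completes at 48
  J6: completes at 62
Sum = 241
Average = 241/6
= 40.17


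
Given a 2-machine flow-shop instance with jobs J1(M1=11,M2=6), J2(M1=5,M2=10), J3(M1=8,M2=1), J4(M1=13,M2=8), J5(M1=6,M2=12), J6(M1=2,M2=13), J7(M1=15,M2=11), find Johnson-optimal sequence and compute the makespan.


Johnson's rule:
Group 1 (M1≤M2, sort by M1): ['J6', 'J2', 'J5']
Group 2 (M1>M2, sort desc M2): ['J7', 'J4', 'J1', 'J3']
Sequence: J6 → J2 → J5 → J7 → J4 → J1 → J3
Makespan calculation:
  J6: M1 done=2, M2 done=15
  J2: M1 done=7, M2 done=25
  J5: M1 done=13, M2 done=37
  J7: M1 done=28, M2 done=48
  J4: M1 done=41, M2 done=56
  J1: M1 done=52, M2 done=62
  J3: M1 done=60, M2 done=63
= Sequence: J6 → J2 → J5 → J7 → J4 → J1 → J3, Makespan: 63


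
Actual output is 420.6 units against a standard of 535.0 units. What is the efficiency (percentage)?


Efficiency = (actual / standard) × 100
= (420.6 / 535.0) × 100
= 78.6%


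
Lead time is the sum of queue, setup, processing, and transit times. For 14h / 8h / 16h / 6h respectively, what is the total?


Lead time = queue + setup + processing + transit
= 14 + 8 + 16 + 6
= 44 hours


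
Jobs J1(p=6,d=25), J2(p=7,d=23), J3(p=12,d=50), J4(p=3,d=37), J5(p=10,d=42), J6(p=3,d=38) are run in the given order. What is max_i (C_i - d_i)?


Lateness per job (L = C - d):
  J1: C=6, d=25, L=-19
  J2: C=13, d=23, L=-10
  J3: C=25, d=50, L=-25
  J4: C=28, d=37, L=-9
  J5: C=38, d=42, L=-4
  J6: C=41, d=38, L=3
Lmax = max(-19, -10, -25, -9, -4, 3)
= 3


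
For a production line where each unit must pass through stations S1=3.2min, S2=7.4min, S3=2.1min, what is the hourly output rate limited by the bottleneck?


Bottleneck = longest station time
Station times: [3.2, 7.4, 2.1]
Max = 7.4 min
Rate = 60 / 7.4
= 8.11 units/hour (bottleneck: 7.4min)


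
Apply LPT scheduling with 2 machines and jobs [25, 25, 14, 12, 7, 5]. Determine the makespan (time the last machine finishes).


Jobs (LPT sorted): [25, 25, 14, 12, 7, 5]
Machines: 2
  J=25 → Machine 1 (load: 0+25=25)
  J=25 → Machine 2 (load: 0+25=25)
  J=14 → Machine 1 (load: 25+14=39)
  J=12 → Machine 2 (load: 25+12=37)
  J=7 → Machine 2 (load: 37+7=44)
  J=5 → Machine 1 (load: 39+5=44)
Machine loads: [44, 44]
Makespan = max = 44 time units


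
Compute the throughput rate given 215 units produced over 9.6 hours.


Throughput = units / time
= 215 / 9.6
= 22.4 units/hour


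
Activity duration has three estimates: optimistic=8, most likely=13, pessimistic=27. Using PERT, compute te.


te = (o + 4m + p) / 6
= (8 + 4×13 + 27) / 6
= (8 + 52 + 27) / 6
= 87 / 6
= 14.50


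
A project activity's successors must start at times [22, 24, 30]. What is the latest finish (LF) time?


LF = min of all successor start times
Successors start at: [22, 24, 30]
LF = min(22, 24, 30)
= 22


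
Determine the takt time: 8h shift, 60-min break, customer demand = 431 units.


Available = 8×60 - 60 = 420 min
Takt time = 420 / 431
= 0.97 min/unit


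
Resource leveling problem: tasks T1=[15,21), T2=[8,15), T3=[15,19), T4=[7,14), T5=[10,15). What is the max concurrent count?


Check each time point for overlaps:
  t=10: 3 tasks active (T2, T4, T5)
Max concurrent = 3


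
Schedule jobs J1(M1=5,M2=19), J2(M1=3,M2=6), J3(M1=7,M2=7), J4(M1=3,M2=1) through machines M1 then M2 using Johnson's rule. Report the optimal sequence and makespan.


Johnson's rule:
Group 1 (M1≤M2, sort by M1): ['J2', 'J1', 'J3']
Group 2 (M1>M2, sort desc M2): ['J4']
Sequence: J2 → J1 → J3 → J4
Makespan calculation:
  J2: M1 done=3, M2 done=9
  J1: M1 done=8, M2 done=28
  J3: M1 done=15, M2 done=35
  J4: M1 done=18, M2 done=36
= Sequence: J2 → J1 → J3 → J4, Makespan: 36


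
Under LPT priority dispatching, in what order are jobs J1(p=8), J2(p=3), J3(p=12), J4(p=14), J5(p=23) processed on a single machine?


LPT: sort by longest processing time first
  J5: p=23
  J4: p=14
  J3: p=12
  J1: p=8
  J2: p=3
Order: J5 → J4 → J3 → J1 → J2


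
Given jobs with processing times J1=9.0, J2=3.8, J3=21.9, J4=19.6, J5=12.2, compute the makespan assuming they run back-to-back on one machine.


Sequential makespan: sum all processing times
= 9.0 + 3.8 + 21.9 + 19.6 + 12.2
= 66.5 time units


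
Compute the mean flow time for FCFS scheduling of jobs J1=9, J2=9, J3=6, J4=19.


Completion times:
  J1: completes at 9
  J2: completes at 18
  J3: completes at 24
  J4: completes at 43
Sum = 94
Average = 94/4
= 23.50


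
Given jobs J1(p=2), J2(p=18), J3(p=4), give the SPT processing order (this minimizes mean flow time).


SPT: sort by shortest processing time
  J1: p=2
  J3: p=4
  J2: p=18
Order: J1 → J3 → J2


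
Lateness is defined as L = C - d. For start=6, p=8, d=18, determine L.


Completion = 6 + 8 = 14
Lateness = C - d = 14 - 18
= -4


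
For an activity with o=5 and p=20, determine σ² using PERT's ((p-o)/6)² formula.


σ² = ((p - o) / 6)² = (p - o)² / 36
= (20 - 5)² / 36
= 15² / 36
= 225 / 36
= 6.2500


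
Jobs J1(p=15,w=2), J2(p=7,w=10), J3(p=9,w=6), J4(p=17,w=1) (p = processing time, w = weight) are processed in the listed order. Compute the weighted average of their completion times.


Completion times:
  J1: C=15, w×C=2×15=30
  J2: C=22, w×C=10×22=220
  J3: C=31, w×C=6×31=186
  J4: C=48, w×C=1×48=48
Sum w×C = 484
Sum w = 19
Weighted avg = 484/19
= 25.47


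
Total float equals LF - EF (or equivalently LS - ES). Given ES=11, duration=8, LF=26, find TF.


EF = ES + duration = 11 + 8 = 19
LS = LF - duration = 26 - 8 = 18
Total Float = LF - EF = 26 - 19
(or LS - ES = 18 - 11)
= 7


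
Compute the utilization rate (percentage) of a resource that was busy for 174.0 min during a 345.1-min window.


Utilization = busy / total × 100
= 174.0 / 345.1 × 100
= 50.4%


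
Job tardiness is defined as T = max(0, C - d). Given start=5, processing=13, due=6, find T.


Completion = start + processing = 5 + 13 = 18
Tardiness = max(0, C - d) = max(0, 18 - 6)
= max(0, 12)
= 12


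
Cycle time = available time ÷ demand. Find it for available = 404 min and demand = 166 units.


Cycle time = available time / demand
= 404 / 166
= 2.43 min/unit


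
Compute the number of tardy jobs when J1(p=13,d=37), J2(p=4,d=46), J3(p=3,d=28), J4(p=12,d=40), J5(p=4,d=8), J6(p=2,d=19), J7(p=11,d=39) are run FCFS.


Completion vs due date:
  J1: C=13, d=37 → on time
  J2: C=17, d=46 → on time
  J3: C=20, d=28 → on time
  J4: C=32, d=40 → on time
  J5: C=36, d=8 → TARDY
  J6: C=38, d=19 → TARDY
  J7: C=49, d=39 → TARDY
Tardy jobs: J5, J6, J7
Count = 3


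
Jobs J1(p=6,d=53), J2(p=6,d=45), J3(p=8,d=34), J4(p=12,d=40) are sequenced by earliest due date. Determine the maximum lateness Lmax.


EDD order: J3 → J4 → J2 → J1
Completion and lateness:
  J3: C=8, d=34, L=8-34=-26
  J4: C=20, d=40, L=20-40=-20
  J2: C=26, d=45, L=26-45=-19
  J1: C=32, d=53, L=32-53=-21
Lmax = max(-26, -20, -19, -21)
= -19


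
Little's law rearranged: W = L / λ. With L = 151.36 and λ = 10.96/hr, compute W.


Little's law: L = λW → W = L / λ
= 151.36 / 10.96
= 13.81 hours


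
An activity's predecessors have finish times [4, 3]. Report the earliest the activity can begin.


ES = max of all predecessor completion times
Predecessors: [4, 3]
ES = max(4, 3)
= 4


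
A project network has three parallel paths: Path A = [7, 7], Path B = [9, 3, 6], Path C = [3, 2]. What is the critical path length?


Path A: 7 + 7 = 14
Path B: 9 + 3 + 6 = 18
Path C: 3 + 2 = 5
Critical path = longest = max(14, 18, 5)
= 18 (Path B)


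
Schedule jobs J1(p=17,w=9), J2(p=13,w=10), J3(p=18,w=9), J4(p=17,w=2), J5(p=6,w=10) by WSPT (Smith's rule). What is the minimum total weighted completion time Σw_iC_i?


WSPT order (by p/w): J5 → J2 → J1 → J3 → J4
  J5: C=6, w·C=10×6=60
  J2: C=19, w·C=10×19=190
  J1: C=36, w·C=9×36=324
  J3: C=54, w·C=9×54=486
  J4: C=71, w·C=2×71=142
Σ w·C = 1202
= 1202


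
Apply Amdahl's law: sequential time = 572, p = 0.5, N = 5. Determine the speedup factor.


Amdahl's law: T_p = T × ((1-p) + p/N)
= 572 × ((1-0.5) + 0.5/5)
= 572 × (0.50 + 0.1000)
= 572 × 0.6000
= 343.20
Speedup = 572/343.20
= 1.67×


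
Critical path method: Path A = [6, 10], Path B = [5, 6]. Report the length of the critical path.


Path A: 6 + 10 = 16
Path B: 5 + 6 = 11
Critical path = longest = max(16, 11)
= 16 (Path A)


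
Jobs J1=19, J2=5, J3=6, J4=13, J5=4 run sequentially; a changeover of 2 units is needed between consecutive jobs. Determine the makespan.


Makespan = Σ processing + (n-1) × setup
= (19 + 5 + 6 + 13 + 4) + (5-1)×2
= 47 + 8
= 55 time units


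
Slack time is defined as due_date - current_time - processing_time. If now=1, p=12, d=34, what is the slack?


Slack = due - current_time - processing
= 34 - 1 - 12
= 21


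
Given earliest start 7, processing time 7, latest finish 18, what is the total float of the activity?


EF = ES + duration = 7 + 7 = 14
LS = LF - duration = 18 - 7 = 11
Total Float = LF - EF = 18 - 14
(or LS - ES = 11 - 7)
= 4


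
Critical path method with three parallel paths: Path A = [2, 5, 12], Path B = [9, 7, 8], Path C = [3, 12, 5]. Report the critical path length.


Path A: 2 + 5 + 12 = 19
Path B: 9 + 7 + 8 = 24
Path C: 3 + 12 + 5 = 20
Critical path = longest = max(19, 24, 20)
= 24 (Path B)


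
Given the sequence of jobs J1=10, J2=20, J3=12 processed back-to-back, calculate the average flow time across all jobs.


Completion times:
  J1: completes at 10
  J2: completes at 30
  J3: completes at 42
Sum = 82
Average = 82/3
= 27.33


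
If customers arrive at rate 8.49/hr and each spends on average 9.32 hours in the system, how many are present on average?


Little's law: L = λ × W
= 8.49 × 9.32
= 79.13


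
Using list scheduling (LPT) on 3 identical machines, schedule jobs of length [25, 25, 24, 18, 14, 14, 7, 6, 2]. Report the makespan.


Jobs (LPT sorted): [25, 25, 24, 18, 14, 14, 7, 6, 2]
Machines: 3
  J=25 → Machine 1 (load: 0+25=25)
  J=25 → Machine 2 (load: 0+25=25)
  J=24 → Machine 3 (load: 0+24=24)
  J=18 → Machine 3 (load: 24+18=42)
  J=14 → Machine 1 (load: 25+14=39)
  J=14 → Machine 2 (load: 25+14=39)
  J=7 → Machine 1 (load: 39+7=46)
  J=6 → Machine 2 (load: 39+6=45)
  J=2 → Machine 3 (load: 42+2=44)
Machine loads: [46, 45, 44]
Makespan = max = 46 time units


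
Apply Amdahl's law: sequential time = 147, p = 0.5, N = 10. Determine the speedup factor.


Amdahl's law: T_p = T × ((1-p) + p/N)
= 147 × ((1-0.5) + 0.5/10)
= 147 × (0.50 + 0.0500)
= 147 × 0.5500
= 80.85
Speedup = 147/80.85
= 1.82×


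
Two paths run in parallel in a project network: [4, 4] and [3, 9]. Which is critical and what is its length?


Path A: 4 + 4 = 8
Path B: 3 + 9 = 12
Critical path = longest = max(8, 12)
= 12 (Path B)


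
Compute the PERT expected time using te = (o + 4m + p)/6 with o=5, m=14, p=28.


te = (o + 4m + p) / 6
= (5 + 4×14 + 28) / 6
= (5 + 56 + 28) / 6
= 89 / 6
= 14.83


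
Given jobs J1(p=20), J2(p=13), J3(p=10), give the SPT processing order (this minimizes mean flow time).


SPT: sort by shortest processing time
  J3: p=10
  J2: p=13
  J1: p=20
Order: J3 → J2 → J1


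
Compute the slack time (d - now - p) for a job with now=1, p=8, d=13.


Slack = due - current_time - processing
= 13 - 1 - 8
= 4


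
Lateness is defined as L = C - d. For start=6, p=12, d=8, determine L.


Completion = 6 + 12 = 18
Lateness = C - d = 18 - 8
= 10


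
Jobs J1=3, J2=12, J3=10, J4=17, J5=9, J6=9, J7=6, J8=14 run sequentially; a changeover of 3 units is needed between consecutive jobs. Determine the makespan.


Makespan = Σ processing + (n-1) × setup
= (3 + 12 + 10 + 17 + 9 + 9 + 6 + 14) + (8-1)×3
= 80 + 21
= 101 time units


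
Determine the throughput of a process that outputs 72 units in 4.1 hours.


Throughput = units / time
= 72 / 4.1
= 17.6 units/hour


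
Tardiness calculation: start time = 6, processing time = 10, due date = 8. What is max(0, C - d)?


Completion = start + processing = 6 + 10 = 16
Tardiness = max(0, C - d) = max(0, 16 - 8)
= max(0, 8)
= 8


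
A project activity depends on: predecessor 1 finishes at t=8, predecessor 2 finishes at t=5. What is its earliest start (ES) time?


ES = max of all predecessor completion times
Predecessors: [8, 5]
ES = max(8, 5)
= 8


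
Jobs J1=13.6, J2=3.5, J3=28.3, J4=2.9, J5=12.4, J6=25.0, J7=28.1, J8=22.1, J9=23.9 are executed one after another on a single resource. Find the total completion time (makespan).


Sequential makespan: sum all processing times
= 13.6 + 3.5 + 28.3 + 2.9 + 12.4 + 25.0 + 28.1 + 22.1 + 23.9
= 159.8 time units


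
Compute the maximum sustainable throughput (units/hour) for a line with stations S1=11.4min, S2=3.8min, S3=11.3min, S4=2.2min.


Bottleneck = longest station time
Station times: [11.4, 3.8, 11.3, 2.2]
Max = 11.4 min
Rate = 60 / 11.4
= 5.26 units/hour (bottleneck: 11.4min)


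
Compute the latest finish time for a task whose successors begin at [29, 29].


LF = min of all successor start times
Successors start at: [29, 29]
LF = min(29, 29)
= 29


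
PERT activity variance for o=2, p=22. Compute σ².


σ² = ((p - o) / 6)² = (p - o)² / 36
= (22 - 2)² / 36
= 20² / 36
= 400 / 36
= 11.1111


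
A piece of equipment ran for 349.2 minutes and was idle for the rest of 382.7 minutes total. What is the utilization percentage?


Utilization = busy / total × 100
= 349.2 / 382.7 × 100
= 91.2%


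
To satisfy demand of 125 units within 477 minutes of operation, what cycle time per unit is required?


Cycle time = available time / demand
= 477 / 125
= 3.82 min/unit


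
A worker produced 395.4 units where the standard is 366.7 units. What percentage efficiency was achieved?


Efficiency = (actual / standard) × 100
= (395.4 / 366.7) × 100
= 107.8%


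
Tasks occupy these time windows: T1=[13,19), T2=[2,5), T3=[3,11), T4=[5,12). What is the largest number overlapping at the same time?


Check each time point for overlaps:
  t=3: 2 tasks active (T2, T3)
Max concurrent = 2


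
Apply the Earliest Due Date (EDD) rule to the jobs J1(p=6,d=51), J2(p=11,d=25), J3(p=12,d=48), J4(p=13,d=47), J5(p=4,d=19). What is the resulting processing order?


EDD: sort by earliest due date
  J5: d=19, p=4
  J2: d=25, p=11
  J4: d=47, p=13
  J3: d=48, p=12
  J1: d=51, p=6
Order: J5 → J2 → J4 → J3 → J1


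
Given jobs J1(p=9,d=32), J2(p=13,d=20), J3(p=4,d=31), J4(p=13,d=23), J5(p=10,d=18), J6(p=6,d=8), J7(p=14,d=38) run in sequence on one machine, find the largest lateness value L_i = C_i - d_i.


Lateness per job (L = C - d):
  J1: C=9, d=32, L=-23
  J2: C=22, d=20, L=2
  J3: C=26, d=31, L=-5
  J4: C=39, d=23, L=16
  J5: C=49, d=18, L=31
  J6: C=55, d=8, L=47
  J7: C=69, d=38, L=31
Lmax = max(-23, 2, -5, 16, 31, 47, 31)
= 47


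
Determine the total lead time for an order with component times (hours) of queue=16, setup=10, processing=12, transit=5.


Lead time = queue + setup + processing + transit
= 16 + 10 + 12 + 5
= 43 hours


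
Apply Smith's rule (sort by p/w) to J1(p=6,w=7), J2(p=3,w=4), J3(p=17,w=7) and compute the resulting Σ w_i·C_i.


WSPT order (by p/w): J2 → J1 → J3
  J2: C=3, w·C=4×3=12
  J1: C=9, w·C=7×9=63
  J3: C=26, w·C=7×26=182
Σ w·C = 257
= 257


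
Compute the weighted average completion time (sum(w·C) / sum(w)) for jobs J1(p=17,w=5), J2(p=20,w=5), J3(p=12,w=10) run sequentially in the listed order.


Completion times:
  J1: C=17, w×C=5×17=85
  J2: C=37, w×C=5×37=185
  J3: C=49, w×C=10×49=490
Sum w×C = 760
Sum w = 20
Weighted avg = 760/20
= 38.00


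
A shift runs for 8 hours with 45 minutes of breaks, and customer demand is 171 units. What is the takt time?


Available = 8×60 - 45 = 435 min
Takt time = 435 / 171
= 2.54 min/unit


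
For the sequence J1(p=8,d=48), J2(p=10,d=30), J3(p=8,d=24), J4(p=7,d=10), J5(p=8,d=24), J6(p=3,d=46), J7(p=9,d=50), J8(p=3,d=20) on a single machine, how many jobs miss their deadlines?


Completion vs due date:
  J1: C=8, d=48 → on time
  J2: C=18, d=30 → on time
  J3: C=26, d=24 → TARDY
  J4: C=33, d=10 → TARDY
  J5: C=41, d=24 → TARDY
  J6: C=44, d=46 → on time
  J7: C=53, d=50 → TARDY
  J8: C=56, d=20 → TARDY
Tardy jobs: J3, J4, J5, J7, J8
Count = 5


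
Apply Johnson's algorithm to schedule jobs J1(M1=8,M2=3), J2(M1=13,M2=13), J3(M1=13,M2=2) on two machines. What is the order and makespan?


Johnson's rule:
Group 1 (M1≤M2, sort by M1): ['J2']
Group 2 (M1>M2, sort desc M2): ['J1', 'J3']
Sequence: J2 → J1 → J3
Makespan calculation:
  J2: M1 done=13, M2 done=26
  J1: M1 done=21, M2 done=29
  J3: M1 done=34, M2 done=36
= Sequence: J2 → J1 → J3, Makespan: 36


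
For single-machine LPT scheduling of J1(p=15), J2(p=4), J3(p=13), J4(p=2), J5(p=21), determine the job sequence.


LPT: sort by longest processing time first
  J5: p=21
  J1: p=15
  J3: p=13
  J2: p=4
  J4: p=2
Order: J5 → J1 → J3 → J2 → J4


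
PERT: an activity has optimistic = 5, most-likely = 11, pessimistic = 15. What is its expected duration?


te = (o + 4m + p) / 6
= (5 + 4×11 + 15) / 6
= (5 + 44 + 15) / 6
= 64 / 6
= 10.67


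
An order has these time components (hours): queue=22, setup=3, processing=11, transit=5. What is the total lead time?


Lead time = queue + setup + processing + transit
= 22 + 3 + 11 + 5
= 41 hours


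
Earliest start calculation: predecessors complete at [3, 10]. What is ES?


ES = max of all predecessor completion times
Predecessors: [3, 10]
ES = max(3, 10)
= 10


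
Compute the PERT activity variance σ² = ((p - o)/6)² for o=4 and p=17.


σ² = ((p - o) / 6)² = (p - o)² / 36
= (17 - 4)² / 36
= 13² / 36
= 169 / 36
= 4.6944


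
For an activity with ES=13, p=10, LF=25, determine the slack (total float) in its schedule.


EF = ES + duration = 13 + 10 = 23
LS = LF - duration = 25 - 10 = 15
Total Float = LF - EF = 25 - 23
(or LS - ES = 15 - 13)
= 2


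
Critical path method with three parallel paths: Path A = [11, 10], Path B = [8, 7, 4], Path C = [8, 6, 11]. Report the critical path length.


Path A: 11 + 10 = 21
Path B: 8 + 7 + 4 = 19
Path C: 8 + 6 + 11 = 25
Critical path = longest = max(21, 19, 25)
= 25 (Path C)


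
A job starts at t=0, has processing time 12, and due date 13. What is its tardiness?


Completion = start + processing = 0 + 12 = 12
Tardiness = max(0, C - d) = max(0, 12 - 13)
= max(0, -1)
= 0


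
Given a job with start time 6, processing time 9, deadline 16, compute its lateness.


Completion = 6 + 9 = 15
Lateness = C - d = 15 - 16
= -1


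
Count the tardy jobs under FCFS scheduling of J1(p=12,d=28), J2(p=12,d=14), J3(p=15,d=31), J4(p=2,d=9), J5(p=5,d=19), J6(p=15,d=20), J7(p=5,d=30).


Completion vs due date:
  J1: C=12, d=28 → on time
  J2: C=24, d=14 → TARDY
  J3: C=39, d=31 → TARDY
  J4: C=41, d=9 → TARDY
  J5: C=46, d=19 → TARDY
  J6: C=61, d=20 → TARDY
  J7: C=66, d=30 → TARDY
Tardy jobs: J2, J3, J4, J5, J6, J7
Count = 6


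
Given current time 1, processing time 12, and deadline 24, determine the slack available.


Slack = due - current_time - processing
= 24 - 1 - 12
= 11


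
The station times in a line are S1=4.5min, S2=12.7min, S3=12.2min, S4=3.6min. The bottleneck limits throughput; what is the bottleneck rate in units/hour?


Bottleneck = longest station time
Station times: [4.5, 12.7, 12.2, 3.6]
Max = 12.7 min
Rate = 60 / 12.7
= 4.72 units/hour (bottleneck: 12.7min)


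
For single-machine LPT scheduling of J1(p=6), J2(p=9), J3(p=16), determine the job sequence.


LPT: sort by longest processing time first
  J3: p=16
  J2: p=9
  J1: p=6
Order: J3 → J2 → J1


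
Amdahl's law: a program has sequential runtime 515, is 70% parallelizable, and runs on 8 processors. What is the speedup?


Amdahl's law: T_p = T × ((1-p) + p/N)
= 515 × ((1-0.7) + 0.7/8)
= 515 × (0.30 + 0.0875)
= 515 × 0.3875
= 199.56
Speedup = 515/199.56
= 2.58×


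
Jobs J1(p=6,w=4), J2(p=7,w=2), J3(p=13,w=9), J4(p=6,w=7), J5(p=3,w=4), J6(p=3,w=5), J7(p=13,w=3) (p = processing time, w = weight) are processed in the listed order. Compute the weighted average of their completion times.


Completion times:
  J1: C=6, w×C=4×6=24
  J2: C=13, w×C=2×13=26
  J3: C=26, w×C=9×26=234
  J4: C=32, w×C=7×32=224
  J5: C=35, w×C=4×35=140
  J6: C=38, w×C=5×38=190
  J7: C=51, w×C=3×51=153
Sum w×C = 991
Sum w = 34
Weighted avg = 991/34
= 29.15


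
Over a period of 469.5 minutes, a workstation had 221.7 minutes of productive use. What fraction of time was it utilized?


Utilization = busy / total × 100
= 221.7 / 469.5 × 100
= 47.2%


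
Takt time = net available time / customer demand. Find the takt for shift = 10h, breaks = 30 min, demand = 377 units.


Available = 10×60 - 30 = 570 min
Takt time = 570 / 377
= 1.51 min/unit


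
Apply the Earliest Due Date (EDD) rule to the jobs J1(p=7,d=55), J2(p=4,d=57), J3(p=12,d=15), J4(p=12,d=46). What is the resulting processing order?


EDD: sort by earliest due date
  J3: d=15, p=12
  J4: d=46, p=12
  J1: d=55, p=7
  J2: d=57, p=4
Order: J3 → J4 → J1 → J2


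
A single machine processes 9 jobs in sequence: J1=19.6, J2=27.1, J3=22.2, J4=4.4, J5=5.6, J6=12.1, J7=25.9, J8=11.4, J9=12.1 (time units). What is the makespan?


Sequential makespan: sum all processing times
= 19.6 + 27.1 + 22.2 + 4.4 + 5.6 + 12.1 + 25.9 + 11.4 + 12.1
= 140.4 time units


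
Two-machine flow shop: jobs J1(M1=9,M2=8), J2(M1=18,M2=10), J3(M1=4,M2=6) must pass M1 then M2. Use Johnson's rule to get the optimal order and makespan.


Johnson's rule:
Group 1 (M1≤M2, sort by M1): ['J3']
Group 2 (M1>M2, sort desc M2): ['J2', 'J1']
Sequence: J3 → J2 → J1
Makespan calculation:
  J3: M1 done=4, M2 done=10
  J2: M1 done=22, M2 done=32
  J1: M1 done=31, M2 done=40
= Sequence: J3 → J2 → J1, Makespan: 40


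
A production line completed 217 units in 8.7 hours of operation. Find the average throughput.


Throughput = units / time
= 217 / 8.7
= 24.9 units/hour


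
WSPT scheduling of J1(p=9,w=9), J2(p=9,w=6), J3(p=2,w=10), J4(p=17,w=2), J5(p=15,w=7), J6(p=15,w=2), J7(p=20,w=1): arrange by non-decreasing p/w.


WSPT (Smith's rule): sort by p/w ascending
  J3: p/w = 2/10 = 0.200
  J1: p/w = 9/9 = 1.000
  J2: p/w = 9/6 = 1.500
  J5: p/w = 15/7 = 2.143
  J6: p/w = 15/2 = 7.500
  J4: p/w = 17/2 = 8.500
  J7: p/w = 20/1 = 20.000
Order: J3 → J1 → J2 → J5 → J6 → J4 → J7


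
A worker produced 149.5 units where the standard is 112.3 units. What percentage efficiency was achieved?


Efficiency = (actual / standard) × 100
= (149.5 / 112.3) × 100
= 133.1%


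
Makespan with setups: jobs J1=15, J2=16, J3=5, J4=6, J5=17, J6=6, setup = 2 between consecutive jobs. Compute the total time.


Makespan = Σ processing + (n-1) × setup
= (15 + 16 + 5 + 6 + 17 + 6) + (6-1)×2
= 65 + 10
= 75 time units


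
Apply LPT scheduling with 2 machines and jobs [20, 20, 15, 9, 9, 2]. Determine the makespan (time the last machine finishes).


Jobs (LPT sorted): [20, 20, 15, 9, 9, 2]
Machines: 2
  J=20 → Machine 1 (load: 0+20=20)
  J=20 → Machine 2 (load: 0+20=20)
  J=15 → Machine 1 (load: 20+15=35)
  J=9 → Machine 2 (load: 20+9=29)
  J=9 → Machine 2 (load: 29+9=38)
  J=2 → Machine 1 (load: 35+2=37)
Machine loads: [37, 38]
Makespan = max = 38 time units


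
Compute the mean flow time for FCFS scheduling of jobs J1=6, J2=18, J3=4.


Completion times:
  J1: completes at 6
  J2: completes at 24
  J3: completes at 28
Sum = 58
Average = 58/3
= 19.33


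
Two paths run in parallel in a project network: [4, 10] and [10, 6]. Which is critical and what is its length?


Path A: 4 + 10 = 14
Path B: 10 + 6 = 16
Critical path = longest = max(14, 16)
= 16 (Path B)


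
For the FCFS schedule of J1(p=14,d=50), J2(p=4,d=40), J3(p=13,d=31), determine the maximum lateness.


Lateness per job (L = C - d):
  J1: C=14, d=50, L=-36
  J2: C=18, d=40, L=-22
  J3: C=31, d=31, L=0
Lmax = max(-36, -22, 0)
= 0


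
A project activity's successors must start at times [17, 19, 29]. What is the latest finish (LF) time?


LF = min of all successor start times
Successors start at: [17, 19, 29]
LF = min(17, 19, 29)
= 17


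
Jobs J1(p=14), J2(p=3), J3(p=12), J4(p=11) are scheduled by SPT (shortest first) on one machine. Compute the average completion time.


SPT order: J2 → J4 → J3 → J1
Completion times:
  J2: C=3
  J4: C=14
  J3: C=26
  J1: C=40
Sum = 83, n = 4
Mean flow = 83/4
= 20.75


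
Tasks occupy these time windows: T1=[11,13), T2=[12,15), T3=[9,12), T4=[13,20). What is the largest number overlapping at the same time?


Check each time point for overlaps:
  t=11: 2 tasks active (T1, T3)
Max concurrent = 2


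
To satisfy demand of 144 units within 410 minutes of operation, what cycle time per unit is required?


Cycle time = available time / demand
= 410 / 144
= 2.85 min/unit


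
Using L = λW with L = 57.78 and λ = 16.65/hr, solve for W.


Little's law: L = λW → W = L / λ
= 57.78 / 16.65
= 3.47 hours


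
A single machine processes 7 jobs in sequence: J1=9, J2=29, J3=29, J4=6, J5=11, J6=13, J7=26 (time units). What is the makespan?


Sequential makespan: sum all processing times
= 9 + 29 + 29 + 6 + 11 + 13 + 26
= 123 time units


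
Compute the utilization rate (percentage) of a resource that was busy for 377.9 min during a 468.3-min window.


Utilization = busy / total × 100
= 377.9 / 468.3 × 100
= 80.7%


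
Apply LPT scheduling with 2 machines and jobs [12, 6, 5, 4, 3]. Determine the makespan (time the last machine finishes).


Jobs (LPT sorted): [12, 6, 5, 4, 3]
Machines: 2
  J=12 → Machine 1 (load: 0+12=12)
  J=6 → Machine 2 (load: 0+6=6)
  J=5 → Machine 2 (load: 6+5=11)
  J=4 → Machine 2 (load: 11+4=15)
  J=3 → Machine 1 (load: 12+3=15)
Machine loads: [15, 15]
Makespan = max = 15 time units


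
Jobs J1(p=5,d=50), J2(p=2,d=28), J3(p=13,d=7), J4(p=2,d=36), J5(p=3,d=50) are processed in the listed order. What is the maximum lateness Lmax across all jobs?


Lateness per job (L = C - d):
  J1: C=5, d=50, L=-45
  J2: C=7, d=28, L=-21
  J3: C=20, d=7, L=13
  J4: C=22, d=36, L=-14
  J5: C=25, d=50, L=-25
Lmax = max(-45, -21, 13, -14, -25)
= 13


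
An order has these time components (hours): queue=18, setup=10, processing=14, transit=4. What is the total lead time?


Lead time = queue + setup + processing + transit
= 18 + 10 + 14 + 4
= 46 hours


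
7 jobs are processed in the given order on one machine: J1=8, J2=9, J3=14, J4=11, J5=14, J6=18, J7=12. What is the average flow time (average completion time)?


Completion times:
  J1: completes at 8
  J2: completes at 17
  J3: completes at 31
  J4: completes at 42
  J5: completes at 56
  J6: completes at 74
  J7: completes at 86
Sum = 314
Average = 314/7
= 44.86


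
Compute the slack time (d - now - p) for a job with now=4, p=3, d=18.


Slack = due - current_time - processing
= 18 - 4 - 3
= 11


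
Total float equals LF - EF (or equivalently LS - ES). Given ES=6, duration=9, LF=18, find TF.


EF = ES + duration = 6 + 9 = 15
LS = LF - duration = 18 - 9 = 9
Total Float = LF - EF = 18 - 15
(or LS - ES = 9 - 6)
= 3


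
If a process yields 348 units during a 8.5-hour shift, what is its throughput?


Throughput = units / time
= 348 / 8.5
= 40.9 units/hour


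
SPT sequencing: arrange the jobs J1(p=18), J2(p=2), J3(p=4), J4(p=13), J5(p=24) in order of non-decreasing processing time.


SPT: sort by shortest processing time
  J2: p=2
  J3: p=4
  J4: p=13
  J1: p=18
  J5: p=24
Order: J2 → J3 → J4 → J1 → J5


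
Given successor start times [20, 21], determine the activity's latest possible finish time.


LF = min of all successor start times
Successors start at: [20, 21]
LF = min(20, 21)
= 20


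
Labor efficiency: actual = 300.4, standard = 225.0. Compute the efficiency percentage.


Efficiency = (actual / standard) × 100
= (300.4 / 225.0) × 100
= 133.5%


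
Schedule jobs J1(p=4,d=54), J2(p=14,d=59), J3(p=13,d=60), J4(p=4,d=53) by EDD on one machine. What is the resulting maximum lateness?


EDD order: J4 → J1 → J2 → J3
Completion and lateness:
  J4: C=4, d=53, L=4-53=-49
  J1: C=8, d=54, L=8-54=-46
  J2: C=22, d=59, L=22-59=-37
  J3: C=35, d=60, L=35-60=-25
Lmax = max(-49, -46, -37, -25)
= -25


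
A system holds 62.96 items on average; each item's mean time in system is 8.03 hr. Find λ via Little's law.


Little's law: L = λW → λ = L / W
= 62.96 / 8.03
= 7.84 per hour


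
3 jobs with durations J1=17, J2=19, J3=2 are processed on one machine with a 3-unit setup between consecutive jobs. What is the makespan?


Makespan = Σ processing + (n-1) × setup
= (17 + 19 + 2) + (3-1)×3
= 38 + 6
= 44 time units


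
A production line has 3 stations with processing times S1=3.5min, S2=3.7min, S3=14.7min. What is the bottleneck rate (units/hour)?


Bottleneck = longest station time
Station times: [3.5, 3.7, 14.7]
Max = 14.7 min
Rate = 60 / 14.7
= 4.08 units/hour (bottleneck: 14.7min)


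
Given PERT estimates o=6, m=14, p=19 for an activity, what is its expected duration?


te = (o + 4m + p) / 6
= (6 + 4×14 + 19) / 6
= (6 + 56 + 19) / 6
= 81 / 6
= 13.50


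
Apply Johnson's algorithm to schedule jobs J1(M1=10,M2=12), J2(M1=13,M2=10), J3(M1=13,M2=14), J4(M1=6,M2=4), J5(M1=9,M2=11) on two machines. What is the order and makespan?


Johnson's rule:
Group 1 (M1≤M2, sort by M1): ['J5', 'J1', 'J3']
Group 2 (M1>M2, sort desc M2): ['J2', 'J4']
Sequence: J5 → J1 → J3 → J2 → J4
Makespan calculation:
  J5: M1 done=9, M2 done=20
  J1: M1 done=19, M2 done=32
  J3: M1 done=32, M2 done=46
  J2: M1 done=45, M2 done=56
  J4: M1 done=51, M2 done=60
= Sequence: J5 → J1 → J3 → J2 → J4, Makespan: 60


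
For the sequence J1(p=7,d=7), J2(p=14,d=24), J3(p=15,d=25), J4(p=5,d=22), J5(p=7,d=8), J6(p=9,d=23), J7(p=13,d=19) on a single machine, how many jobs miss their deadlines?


Completion vs due date:
  J1: C=7, d=7 → on time
  J2: C=21, d=24 → on time
  J3: C=36, d=25 → TARDY
  J4: C=41, d=22 → TARDY
  J5: C=48, d=8 → TARDY
  J6: C=57, d=23 → TARDY
  J7: C=70, d=19 → TARDY
Tardy jobs: J3, J4, J5, J6, J7
Count = 5


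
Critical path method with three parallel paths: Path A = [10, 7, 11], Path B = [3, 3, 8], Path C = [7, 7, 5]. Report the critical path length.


Path A: 10 + 7 + 11 = 28
Path B: 3 + 3 + 8 = 14
Path C: 7 + 7 + 5 = 19
Critical path = longest = max(28, 14, 19)
= 28 (Path A)


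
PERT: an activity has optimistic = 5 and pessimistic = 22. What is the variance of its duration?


σ² = ((p - o) / 6)² = (p - o)² / 36
= (22 - 5)² / 36
= 17² / 36
= 289 / 36
= 8.0278


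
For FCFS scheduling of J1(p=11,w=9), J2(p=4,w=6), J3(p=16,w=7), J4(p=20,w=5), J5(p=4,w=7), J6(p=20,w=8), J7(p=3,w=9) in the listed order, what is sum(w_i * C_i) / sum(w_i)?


Completion times:
  J1: C=11, w×C=9×11=99
  J2: C=15, w×C=6×15=90
  J3: C=31, w×C=7×31=217
  J4: C=51, w×C=5×51=255
  J5: C=55, w×C=7×55=385
  J6: C=75, w×C=8×75=600
  J7: C=78, w×C=9×78=702
Sum w×C = 2348
Sum w = 51
Weighted avg = 2348/51
= 46.04


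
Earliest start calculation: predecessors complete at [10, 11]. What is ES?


ES = max of all predecessor completion times
Predecessors: [10, 11]
ES = max(10, 11)
= 11


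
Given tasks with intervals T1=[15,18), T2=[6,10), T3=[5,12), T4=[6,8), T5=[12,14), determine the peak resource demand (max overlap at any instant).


Check each time point for overlaps:
  t=6: 3 tasks active (T2, T3, T4)
Max concurrent = 3


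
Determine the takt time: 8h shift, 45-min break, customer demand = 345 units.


Available = 8×60 - 45 = 435 min
Takt time = 435 / 345
= 1.26 min/unit


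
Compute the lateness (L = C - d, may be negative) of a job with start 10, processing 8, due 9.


Completion = 10 + 8 = 18
Lateness = C - d = 18 - 9
= 9


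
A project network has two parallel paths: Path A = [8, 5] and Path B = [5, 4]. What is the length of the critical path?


Path A: 8 + 5 = 13
Path B: 5 + 4 = 9
Critical path = longest = max(13, 9)
= 13 (Path A)


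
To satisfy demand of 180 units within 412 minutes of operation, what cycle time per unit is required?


Cycle time = available time / demand
= 412 / 180
= 2.29 min/unit


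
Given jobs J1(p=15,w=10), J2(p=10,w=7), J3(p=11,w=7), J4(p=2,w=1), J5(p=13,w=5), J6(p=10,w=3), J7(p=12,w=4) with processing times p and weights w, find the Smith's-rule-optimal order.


WSPT (Smith's rule): sort by p/w ascending
  J2: p/w = 10/7 = 1.429
  J1: p/w = 15/10 = 1.500
  J3: p/w = 11/7 = 1.571
  J4: p/w = 2/1 = 2.000
  J5: p/w = 13/5 = 2.600
  J7: p/w = 12/4 = 3.000
  J6: p/w = 10/3 = 3.333
Order: J2 → J1 → J3 → J4 → J5 → J7 → J6


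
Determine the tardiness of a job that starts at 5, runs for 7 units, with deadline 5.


Completion = start + processing = 5 + 7 = 12
Tardiness = max(0, C - d) = max(0, 12 - 5)
= max(0, 7)
= 7


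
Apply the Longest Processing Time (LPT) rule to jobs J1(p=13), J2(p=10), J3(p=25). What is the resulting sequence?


LPT: sort by longest processing time first
  J3: p=25
  J1: p=13
  J2: p=10
Order: J3 → J1 → J2


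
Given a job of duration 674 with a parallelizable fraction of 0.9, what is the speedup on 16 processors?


Amdahl's law: T_p = T × ((1-p) + p/N)
= 674 × ((1-0.9) + 0.9/16)
= 674 × (0.10 + 0.0563)
= 674 × 0.1562
= 105.31
Speedup = 674/105.31
= 6.40×


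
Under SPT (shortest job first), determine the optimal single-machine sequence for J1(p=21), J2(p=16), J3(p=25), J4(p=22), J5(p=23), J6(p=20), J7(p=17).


SPT: sort by shortest processing time
  J2: p=16
  J7: p=17
  J6: p=20
  J1: p=21
  J4: p=22
  J5: p=23
  J3: p=25
Order: J2 → J7 → J6 → J1 → J4 → J5 → J3


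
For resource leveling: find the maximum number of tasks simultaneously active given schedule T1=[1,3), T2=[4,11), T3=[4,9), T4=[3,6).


Check each time point for overlaps:
  t=4: 3 tasks active (T2, T3, T4)
Max concurrent = 3


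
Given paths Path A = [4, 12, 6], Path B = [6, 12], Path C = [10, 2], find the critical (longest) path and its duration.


Path A: 4 + 12 + 6 = 22
Path B: 6 + 12 = 18
Path C: 10 + 2 = 12
Critical path = longest = max(22, 18, 12)
= 22 (Path A)
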